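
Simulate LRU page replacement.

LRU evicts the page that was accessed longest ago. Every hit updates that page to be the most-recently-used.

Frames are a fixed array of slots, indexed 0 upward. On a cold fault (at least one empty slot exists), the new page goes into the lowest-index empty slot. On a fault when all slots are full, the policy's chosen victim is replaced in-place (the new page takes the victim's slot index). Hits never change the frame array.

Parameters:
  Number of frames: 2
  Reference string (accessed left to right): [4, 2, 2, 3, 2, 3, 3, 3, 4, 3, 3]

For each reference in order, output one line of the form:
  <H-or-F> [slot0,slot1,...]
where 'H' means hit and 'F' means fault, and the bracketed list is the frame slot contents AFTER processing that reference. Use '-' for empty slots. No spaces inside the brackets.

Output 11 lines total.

F [4,-]
F [4,2]
H [4,2]
F [3,2]
H [3,2]
H [3,2]
H [3,2]
H [3,2]
F [3,4]
H [3,4]
H [3,4]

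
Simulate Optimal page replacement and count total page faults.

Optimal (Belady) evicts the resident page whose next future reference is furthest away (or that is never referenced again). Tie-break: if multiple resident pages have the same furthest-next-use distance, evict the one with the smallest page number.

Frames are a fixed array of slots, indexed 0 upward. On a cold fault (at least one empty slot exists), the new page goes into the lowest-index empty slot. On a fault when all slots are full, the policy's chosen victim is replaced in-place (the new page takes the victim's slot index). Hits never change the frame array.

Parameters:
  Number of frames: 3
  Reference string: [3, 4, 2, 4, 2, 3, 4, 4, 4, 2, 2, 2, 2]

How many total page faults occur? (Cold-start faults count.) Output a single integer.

Answer: 3

Derivation:
Step 0: ref 3 → FAULT, frames=[3,-,-]
Step 1: ref 4 → FAULT, frames=[3,4,-]
Step 2: ref 2 → FAULT, frames=[3,4,2]
Step 3: ref 4 → HIT, frames=[3,4,2]
Step 4: ref 2 → HIT, frames=[3,4,2]
Step 5: ref 3 → HIT, frames=[3,4,2]
Step 6: ref 4 → HIT, frames=[3,4,2]
Step 7: ref 4 → HIT, frames=[3,4,2]
Step 8: ref 4 → HIT, frames=[3,4,2]
Step 9: ref 2 → HIT, frames=[3,4,2]
Step 10: ref 2 → HIT, frames=[3,4,2]
Step 11: ref 2 → HIT, frames=[3,4,2]
Step 12: ref 2 → HIT, frames=[3,4,2]
Total faults: 3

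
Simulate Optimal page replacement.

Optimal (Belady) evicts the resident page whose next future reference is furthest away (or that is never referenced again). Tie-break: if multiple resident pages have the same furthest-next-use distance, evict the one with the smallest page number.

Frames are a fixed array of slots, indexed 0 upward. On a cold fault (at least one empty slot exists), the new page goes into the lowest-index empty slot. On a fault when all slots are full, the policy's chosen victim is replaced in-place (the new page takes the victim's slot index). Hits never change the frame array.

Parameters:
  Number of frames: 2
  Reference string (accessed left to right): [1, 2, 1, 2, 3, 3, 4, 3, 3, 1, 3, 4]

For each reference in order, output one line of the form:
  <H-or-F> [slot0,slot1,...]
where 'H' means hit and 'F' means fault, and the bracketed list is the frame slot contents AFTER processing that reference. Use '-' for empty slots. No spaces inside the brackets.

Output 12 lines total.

F [1,-]
F [1,2]
H [1,2]
H [1,2]
F [1,3]
H [1,3]
F [4,3]
H [4,3]
H [4,3]
F [1,3]
H [1,3]
F [4,3]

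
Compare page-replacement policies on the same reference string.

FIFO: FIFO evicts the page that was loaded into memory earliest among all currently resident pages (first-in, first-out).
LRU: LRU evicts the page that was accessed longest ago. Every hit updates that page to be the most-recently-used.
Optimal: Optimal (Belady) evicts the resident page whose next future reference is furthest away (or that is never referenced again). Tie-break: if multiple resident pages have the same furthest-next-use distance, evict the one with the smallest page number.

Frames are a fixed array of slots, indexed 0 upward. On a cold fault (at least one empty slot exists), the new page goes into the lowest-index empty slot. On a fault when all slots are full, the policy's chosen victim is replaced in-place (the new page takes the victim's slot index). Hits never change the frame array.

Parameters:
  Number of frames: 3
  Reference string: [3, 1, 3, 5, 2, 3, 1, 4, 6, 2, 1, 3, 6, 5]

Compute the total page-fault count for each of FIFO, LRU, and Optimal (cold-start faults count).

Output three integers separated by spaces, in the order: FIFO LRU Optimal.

Answer: 13 12 8

Derivation:
--- FIFO ---
  step 0: ref 3 -> FAULT, frames=[3,-,-] (faults so far: 1)
  step 1: ref 1 -> FAULT, frames=[3,1,-] (faults so far: 2)
  step 2: ref 3 -> HIT, frames=[3,1,-] (faults so far: 2)
  step 3: ref 5 -> FAULT, frames=[3,1,5] (faults so far: 3)
  step 4: ref 2 -> FAULT, evict 3, frames=[2,1,5] (faults so far: 4)
  step 5: ref 3 -> FAULT, evict 1, frames=[2,3,5] (faults so far: 5)
  step 6: ref 1 -> FAULT, evict 5, frames=[2,3,1] (faults so far: 6)
  step 7: ref 4 -> FAULT, evict 2, frames=[4,3,1] (faults so far: 7)
  step 8: ref 6 -> FAULT, evict 3, frames=[4,6,1] (faults so far: 8)
  step 9: ref 2 -> FAULT, evict 1, frames=[4,6,2] (faults so far: 9)
  step 10: ref 1 -> FAULT, evict 4, frames=[1,6,2] (faults so far: 10)
  step 11: ref 3 -> FAULT, evict 6, frames=[1,3,2] (faults so far: 11)
  step 12: ref 6 -> FAULT, evict 2, frames=[1,3,6] (faults so far: 12)
  step 13: ref 5 -> FAULT, evict 1, frames=[5,3,6] (faults so far: 13)
  FIFO total faults: 13
--- LRU ---
  step 0: ref 3 -> FAULT, frames=[3,-,-] (faults so far: 1)
  step 1: ref 1 -> FAULT, frames=[3,1,-] (faults so far: 2)
  step 2: ref 3 -> HIT, frames=[3,1,-] (faults so far: 2)
  step 3: ref 5 -> FAULT, frames=[3,1,5] (faults so far: 3)
  step 4: ref 2 -> FAULT, evict 1, frames=[3,2,5] (faults so far: 4)
  step 5: ref 3 -> HIT, frames=[3,2,5] (faults so far: 4)
  step 6: ref 1 -> FAULT, evict 5, frames=[3,2,1] (faults so far: 5)
  step 7: ref 4 -> FAULT, evict 2, frames=[3,4,1] (faults so far: 6)
  step 8: ref 6 -> FAULT, evict 3, frames=[6,4,1] (faults so far: 7)
  step 9: ref 2 -> FAULT, evict 1, frames=[6,4,2] (faults so far: 8)
  step 10: ref 1 -> FAULT, evict 4, frames=[6,1,2] (faults so far: 9)
  step 11: ref 3 -> FAULT, evict 6, frames=[3,1,2] (faults so far: 10)
  step 12: ref 6 -> FAULT, evict 2, frames=[3,1,6] (faults so far: 11)
  step 13: ref 5 -> FAULT, evict 1, frames=[3,5,6] (faults so far: 12)
  LRU total faults: 12
--- Optimal ---
  step 0: ref 3 -> FAULT, frames=[3,-,-] (faults so far: 1)
  step 1: ref 1 -> FAULT, frames=[3,1,-] (faults so far: 2)
  step 2: ref 3 -> HIT, frames=[3,1,-] (faults so far: 2)
  step 3: ref 5 -> FAULT, frames=[3,1,5] (faults so far: 3)
  step 4: ref 2 -> FAULT, evict 5, frames=[3,1,2] (faults so far: 4)
  step 5: ref 3 -> HIT, frames=[3,1,2] (faults so far: 4)
  step 6: ref 1 -> HIT, frames=[3,1,2] (faults so far: 4)
  step 7: ref 4 -> FAULT, evict 3, frames=[4,1,2] (faults so far: 5)
  step 8: ref 6 -> FAULT, evict 4, frames=[6,1,2] (faults so far: 6)
  step 9: ref 2 -> HIT, frames=[6,1,2] (faults so far: 6)
  step 10: ref 1 -> HIT, frames=[6,1,2] (faults so far: 6)
  step 11: ref 3 -> FAULT, evict 1, frames=[6,3,2] (faults so far: 7)
  step 12: ref 6 -> HIT, frames=[6,3,2] (faults so far: 7)
  step 13: ref 5 -> FAULT, evict 2, frames=[6,3,5] (faults so far: 8)
  Optimal total faults: 8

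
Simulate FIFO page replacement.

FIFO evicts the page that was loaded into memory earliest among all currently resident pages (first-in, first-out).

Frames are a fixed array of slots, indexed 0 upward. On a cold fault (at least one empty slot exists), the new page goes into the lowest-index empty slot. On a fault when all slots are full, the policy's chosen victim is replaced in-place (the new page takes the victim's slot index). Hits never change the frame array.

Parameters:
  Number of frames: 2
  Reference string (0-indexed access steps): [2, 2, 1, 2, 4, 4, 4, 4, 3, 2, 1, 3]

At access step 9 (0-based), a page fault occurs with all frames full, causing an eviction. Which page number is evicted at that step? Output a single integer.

Answer: 4

Derivation:
Step 0: ref 2 -> FAULT, frames=[2,-]
Step 1: ref 2 -> HIT, frames=[2,-]
Step 2: ref 1 -> FAULT, frames=[2,1]
Step 3: ref 2 -> HIT, frames=[2,1]
Step 4: ref 4 -> FAULT, evict 2, frames=[4,1]
Step 5: ref 4 -> HIT, frames=[4,1]
Step 6: ref 4 -> HIT, frames=[4,1]
Step 7: ref 4 -> HIT, frames=[4,1]
Step 8: ref 3 -> FAULT, evict 1, frames=[4,3]
Step 9: ref 2 -> FAULT, evict 4, frames=[2,3]
At step 9: evicted page 4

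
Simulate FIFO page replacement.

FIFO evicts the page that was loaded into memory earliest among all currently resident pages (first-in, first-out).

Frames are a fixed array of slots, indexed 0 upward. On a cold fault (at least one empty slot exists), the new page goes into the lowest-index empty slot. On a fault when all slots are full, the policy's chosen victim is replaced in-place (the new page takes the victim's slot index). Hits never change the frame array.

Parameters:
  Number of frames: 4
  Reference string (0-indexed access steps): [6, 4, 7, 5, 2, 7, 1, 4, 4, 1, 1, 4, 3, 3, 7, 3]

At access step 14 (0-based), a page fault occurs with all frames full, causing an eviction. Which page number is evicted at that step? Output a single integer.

Answer: 2

Derivation:
Step 0: ref 6 -> FAULT, frames=[6,-,-,-]
Step 1: ref 4 -> FAULT, frames=[6,4,-,-]
Step 2: ref 7 -> FAULT, frames=[6,4,7,-]
Step 3: ref 5 -> FAULT, frames=[6,4,7,5]
Step 4: ref 2 -> FAULT, evict 6, frames=[2,4,7,5]
Step 5: ref 7 -> HIT, frames=[2,4,7,5]
Step 6: ref 1 -> FAULT, evict 4, frames=[2,1,7,5]
Step 7: ref 4 -> FAULT, evict 7, frames=[2,1,4,5]
Step 8: ref 4 -> HIT, frames=[2,1,4,5]
Step 9: ref 1 -> HIT, frames=[2,1,4,5]
Step 10: ref 1 -> HIT, frames=[2,1,4,5]
Step 11: ref 4 -> HIT, frames=[2,1,4,5]
Step 12: ref 3 -> FAULT, evict 5, frames=[2,1,4,3]
Step 13: ref 3 -> HIT, frames=[2,1,4,3]
Step 14: ref 7 -> FAULT, evict 2, frames=[7,1,4,3]
At step 14: evicted page 2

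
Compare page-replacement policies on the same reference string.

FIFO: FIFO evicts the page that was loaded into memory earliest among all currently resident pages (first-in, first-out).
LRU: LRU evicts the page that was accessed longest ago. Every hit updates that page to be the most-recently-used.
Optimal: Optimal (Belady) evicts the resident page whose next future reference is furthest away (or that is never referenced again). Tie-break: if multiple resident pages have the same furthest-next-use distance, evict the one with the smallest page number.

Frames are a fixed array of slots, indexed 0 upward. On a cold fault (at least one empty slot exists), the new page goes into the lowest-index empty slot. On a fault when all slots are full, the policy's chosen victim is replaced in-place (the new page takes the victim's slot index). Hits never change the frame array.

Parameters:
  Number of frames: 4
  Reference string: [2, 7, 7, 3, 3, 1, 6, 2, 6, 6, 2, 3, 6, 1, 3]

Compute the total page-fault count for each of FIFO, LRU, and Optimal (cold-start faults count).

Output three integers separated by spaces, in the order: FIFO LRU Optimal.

--- FIFO ---
  step 0: ref 2 -> FAULT, frames=[2,-,-,-] (faults so far: 1)
  step 1: ref 7 -> FAULT, frames=[2,7,-,-] (faults so far: 2)
  step 2: ref 7 -> HIT, frames=[2,7,-,-] (faults so far: 2)
  step 3: ref 3 -> FAULT, frames=[2,7,3,-] (faults so far: 3)
  step 4: ref 3 -> HIT, frames=[2,7,3,-] (faults so far: 3)
  step 5: ref 1 -> FAULT, frames=[2,7,3,1] (faults so far: 4)
  step 6: ref 6 -> FAULT, evict 2, frames=[6,7,3,1] (faults so far: 5)
  step 7: ref 2 -> FAULT, evict 7, frames=[6,2,3,1] (faults so far: 6)
  step 8: ref 6 -> HIT, frames=[6,2,3,1] (faults so far: 6)
  step 9: ref 6 -> HIT, frames=[6,2,3,1] (faults so far: 6)
  step 10: ref 2 -> HIT, frames=[6,2,3,1] (faults so far: 6)
  step 11: ref 3 -> HIT, frames=[6,2,3,1] (faults so far: 6)
  step 12: ref 6 -> HIT, frames=[6,2,3,1] (faults so far: 6)
  step 13: ref 1 -> HIT, frames=[6,2,3,1] (faults so far: 6)
  step 14: ref 3 -> HIT, frames=[6,2,3,1] (faults so far: 6)
  FIFO total faults: 6
--- LRU ---
  step 0: ref 2 -> FAULT, frames=[2,-,-,-] (faults so far: 1)
  step 1: ref 7 -> FAULT, frames=[2,7,-,-] (faults so far: 2)
  step 2: ref 7 -> HIT, frames=[2,7,-,-] (faults so far: 2)
  step 3: ref 3 -> FAULT, frames=[2,7,3,-] (faults so far: 3)
  step 4: ref 3 -> HIT, frames=[2,7,3,-] (faults so far: 3)
  step 5: ref 1 -> FAULT, frames=[2,7,3,1] (faults so far: 4)
  step 6: ref 6 -> FAULT, evict 2, frames=[6,7,3,1] (faults so far: 5)
  step 7: ref 2 -> FAULT, evict 7, frames=[6,2,3,1] (faults so far: 6)
  step 8: ref 6 -> HIT, frames=[6,2,3,1] (faults so far: 6)
  step 9: ref 6 -> HIT, frames=[6,2,3,1] (faults so far: 6)
  step 10: ref 2 -> HIT, frames=[6,2,3,1] (faults so far: 6)
  step 11: ref 3 -> HIT, frames=[6,2,3,1] (faults so far: 6)
  step 12: ref 6 -> HIT, frames=[6,2,3,1] (faults so far: 6)
  step 13: ref 1 -> HIT, frames=[6,2,3,1] (faults so far: 6)
  step 14: ref 3 -> HIT, frames=[6,2,3,1] (faults so far: 6)
  LRU total faults: 6
--- Optimal ---
  step 0: ref 2 -> FAULT, frames=[2,-,-,-] (faults so far: 1)
  step 1: ref 7 -> FAULT, frames=[2,7,-,-] (faults so far: 2)
  step 2: ref 7 -> HIT, frames=[2,7,-,-] (faults so far: 2)
  step 3: ref 3 -> FAULT, frames=[2,7,3,-] (faults so far: 3)
  step 4: ref 3 -> HIT, frames=[2,7,3,-] (faults so far: 3)
  step 5: ref 1 -> FAULT, frames=[2,7,3,1] (faults so far: 4)
  step 6: ref 6 -> FAULT, evict 7, frames=[2,6,3,1] (faults so far: 5)
  step 7: ref 2 -> HIT, frames=[2,6,3,1] (faults so far: 5)
  step 8: ref 6 -> HIT, frames=[2,6,3,1] (faults so far: 5)
  step 9: ref 6 -> HIT, frames=[2,6,3,1] (faults so far: 5)
  step 10: ref 2 -> HIT, frames=[2,6,3,1] (faults so far: 5)
  step 11: ref 3 -> HIT, frames=[2,6,3,1] (faults so far: 5)
  step 12: ref 6 -> HIT, frames=[2,6,3,1] (faults so far: 5)
  step 13: ref 1 -> HIT, frames=[2,6,3,1] (faults so far: 5)
  step 14: ref 3 -> HIT, frames=[2,6,3,1] (faults so far: 5)
  Optimal total faults: 5

Answer: 6 6 5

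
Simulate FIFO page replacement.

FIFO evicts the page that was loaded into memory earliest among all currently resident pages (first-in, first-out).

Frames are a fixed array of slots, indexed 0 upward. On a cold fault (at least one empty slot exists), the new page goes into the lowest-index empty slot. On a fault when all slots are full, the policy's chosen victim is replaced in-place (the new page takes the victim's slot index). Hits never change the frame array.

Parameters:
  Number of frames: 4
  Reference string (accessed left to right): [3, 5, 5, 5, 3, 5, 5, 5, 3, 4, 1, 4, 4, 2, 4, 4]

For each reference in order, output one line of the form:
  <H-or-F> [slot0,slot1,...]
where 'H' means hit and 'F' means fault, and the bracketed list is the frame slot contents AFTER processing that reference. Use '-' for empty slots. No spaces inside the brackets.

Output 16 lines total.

F [3,-,-,-]
F [3,5,-,-]
H [3,5,-,-]
H [3,5,-,-]
H [3,5,-,-]
H [3,5,-,-]
H [3,5,-,-]
H [3,5,-,-]
H [3,5,-,-]
F [3,5,4,-]
F [3,5,4,1]
H [3,5,4,1]
H [3,5,4,1]
F [2,5,4,1]
H [2,5,4,1]
H [2,5,4,1]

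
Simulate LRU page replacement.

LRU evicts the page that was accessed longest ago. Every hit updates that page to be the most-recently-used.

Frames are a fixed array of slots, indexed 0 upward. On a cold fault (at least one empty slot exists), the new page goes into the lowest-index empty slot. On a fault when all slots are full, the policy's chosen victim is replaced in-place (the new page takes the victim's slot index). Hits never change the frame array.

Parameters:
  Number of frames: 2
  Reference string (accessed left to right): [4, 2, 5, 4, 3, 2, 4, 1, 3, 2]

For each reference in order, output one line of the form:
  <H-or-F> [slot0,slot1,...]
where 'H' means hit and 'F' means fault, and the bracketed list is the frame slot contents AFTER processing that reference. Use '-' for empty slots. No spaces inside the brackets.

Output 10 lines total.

F [4,-]
F [4,2]
F [5,2]
F [5,4]
F [3,4]
F [3,2]
F [4,2]
F [4,1]
F [3,1]
F [3,2]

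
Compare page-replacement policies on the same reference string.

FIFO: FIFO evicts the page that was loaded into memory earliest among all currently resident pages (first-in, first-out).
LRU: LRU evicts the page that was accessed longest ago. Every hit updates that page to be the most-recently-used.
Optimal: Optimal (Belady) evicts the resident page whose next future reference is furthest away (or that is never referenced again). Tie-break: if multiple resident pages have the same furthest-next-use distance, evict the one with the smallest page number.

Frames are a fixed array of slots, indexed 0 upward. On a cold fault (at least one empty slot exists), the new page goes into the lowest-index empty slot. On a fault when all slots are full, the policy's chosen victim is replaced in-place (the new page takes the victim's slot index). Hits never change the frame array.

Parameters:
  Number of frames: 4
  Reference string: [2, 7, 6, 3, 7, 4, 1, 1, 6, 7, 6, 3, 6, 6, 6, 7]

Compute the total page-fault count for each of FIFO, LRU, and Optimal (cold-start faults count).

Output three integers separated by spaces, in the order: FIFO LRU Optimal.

--- FIFO ---
  step 0: ref 2 -> FAULT, frames=[2,-,-,-] (faults so far: 1)
  step 1: ref 7 -> FAULT, frames=[2,7,-,-] (faults so far: 2)
  step 2: ref 6 -> FAULT, frames=[2,7,6,-] (faults so far: 3)
  step 3: ref 3 -> FAULT, frames=[2,7,6,3] (faults so far: 4)
  step 4: ref 7 -> HIT, frames=[2,7,6,3] (faults so far: 4)
  step 5: ref 4 -> FAULT, evict 2, frames=[4,7,6,3] (faults so far: 5)
  step 6: ref 1 -> FAULT, evict 7, frames=[4,1,6,3] (faults so far: 6)
  step 7: ref 1 -> HIT, frames=[4,1,6,3] (faults so far: 6)
  step 8: ref 6 -> HIT, frames=[4,1,6,3] (faults so far: 6)
  step 9: ref 7 -> FAULT, evict 6, frames=[4,1,7,3] (faults so far: 7)
  step 10: ref 6 -> FAULT, evict 3, frames=[4,1,7,6] (faults so far: 8)
  step 11: ref 3 -> FAULT, evict 4, frames=[3,1,7,6] (faults so far: 9)
  step 12: ref 6 -> HIT, frames=[3,1,7,6] (faults so far: 9)
  step 13: ref 6 -> HIT, frames=[3,1,7,6] (faults so far: 9)
  step 14: ref 6 -> HIT, frames=[3,1,7,6] (faults so far: 9)
  step 15: ref 7 -> HIT, frames=[3,1,7,6] (faults so far: 9)
  FIFO total faults: 9
--- LRU ---
  step 0: ref 2 -> FAULT, frames=[2,-,-,-] (faults so far: 1)
  step 1: ref 7 -> FAULT, frames=[2,7,-,-] (faults so far: 2)
  step 2: ref 6 -> FAULT, frames=[2,7,6,-] (faults so far: 3)
  step 3: ref 3 -> FAULT, frames=[2,7,6,3] (faults so far: 4)
  step 4: ref 7 -> HIT, frames=[2,7,6,3] (faults so far: 4)
  step 5: ref 4 -> FAULT, evict 2, frames=[4,7,6,3] (faults so far: 5)
  step 6: ref 1 -> FAULT, evict 6, frames=[4,7,1,3] (faults so far: 6)
  step 7: ref 1 -> HIT, frames=[4,7,1,3] (faults so far: 6)
  step 8: ref 6 -> FAULT, evict 3, frames=[4,7,1,6] (faults so far: 7)
  step 9: ref 7 -> HIT, frames=[4,7,1,6] (faults so far: 7)
  step 10: ref 6 -> HIT, frames=[4,7,1,6] (faults so far: 7)
  step 11: ref 3 -> FAULT, evict 4, frames=[3,7,1,6] (faults so far: 8)
  step 12: ref 6 -> HIT, frames=[3,7,1,6] (faults so far: 8)
  step 13: ref 6 -> HIT, frames=[3,7,1,6] (faults so far: 8)
  step 14: ref 6 -> HIT, frames=[3,7,1,6] (faults so far: 8)
  step 15: ref 7 -> HIT, frames=[3,7,1,6] (faults so far: 8)
  LRU total faults: 8
--- Optimal ---
  step 0: ref 2 -> FAULT, frames=[2,-,-,-] (faults so far: 1)
  step 1: ref 7 -> FAULT, frames=[2,7,-,-] (faults so far: 2)
  step 2: ref 6 -> FAULT, frames=[2,7,6,-] (faults so far: 3)
  step 3: ref 3 -> FAULT, frames=[2,7,6,3] (faults so far: 4)
  step 4: ref 7 -> HIT, frames=[2,7,6,3] (faults so far: 4)
  step 5: ref 4 -> FAULT, evict 2, frames=[4,7,6,3] (faults so far: 5)
  step 6: ref 1 -> FAULT, evict 4, frames=[1,7,6,3] (faults so far: 6)
  step 7: ref 1 -> HIT, frames=[1,7,6,3] (faults so far: 6)
  step 8: ref 6 -> HIT, frames=[1,7,6,3] (faults so far: 6)
  step 9: ref 7 -> HIT, frames=[1,7,6,3] (faults so far: 6)
  step 10: ref 6 -> HIT, frames=[1,7,6,3] (faults so far: 6)
  step 11: ref 3 -> HIT, frames=[1,7,6,3] (faults so far: 6)
  step 12: ref 6 -> HIT, frames=[1,7,6,3] (faults so far: 6)
  step 13: ref 6 -> HIT, frames=[1,7,6,3] (faults so far: 6)
  step 14: ref 6 -> HIT, frames=[1,7,6,3] (faults so far: 6)
  step 15: ref 7 -> HIT, frames=[1,7,6,3] (faults so far: 6)
  Optimal total faults: 6

Answer: 9 8 6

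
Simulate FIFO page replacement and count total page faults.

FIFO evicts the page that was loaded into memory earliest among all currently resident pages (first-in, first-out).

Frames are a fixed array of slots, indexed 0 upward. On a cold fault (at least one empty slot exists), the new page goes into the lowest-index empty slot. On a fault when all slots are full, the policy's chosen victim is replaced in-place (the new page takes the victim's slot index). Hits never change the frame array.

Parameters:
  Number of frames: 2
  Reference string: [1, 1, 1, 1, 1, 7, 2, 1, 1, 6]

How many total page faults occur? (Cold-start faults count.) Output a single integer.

Answer: 5

Derivation:
Step 0: ref 1 → FAULT, frames=[1,-]
Step 1: ref 1 → HIT, frames=[1,-]
Step 2: ref 1 → HIT, frames=[1,-]
Step 3: ref 1 → HIT, frames=[1,-]
Step 4: ref 1 → HIT, frames=[1,-]
Step 5: ref 7 → FAULT, frames=[1,7]
Step 6: ref 2 → FAULT (evict 1), frames=[2,7]
Step 7: ref 1 → FAULT (evict 7), frames=[2,1]
Step 8: ref 1 → HIT, frames=[2,1]
Step 9: ref 6 → FAULT (evict 2), frames=[6,1]
Total faults: 5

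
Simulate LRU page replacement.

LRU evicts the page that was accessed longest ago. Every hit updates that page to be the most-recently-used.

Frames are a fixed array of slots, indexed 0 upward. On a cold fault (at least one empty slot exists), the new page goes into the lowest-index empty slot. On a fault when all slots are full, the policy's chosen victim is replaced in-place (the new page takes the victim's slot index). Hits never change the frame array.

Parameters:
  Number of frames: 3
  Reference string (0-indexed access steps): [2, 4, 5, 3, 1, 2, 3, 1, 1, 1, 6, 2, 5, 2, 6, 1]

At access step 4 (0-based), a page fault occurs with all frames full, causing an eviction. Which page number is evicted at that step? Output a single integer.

Step 0: ref 2 -> FAULT, frames=[2,-,-]
Step 1: ref 4 -> FAULT, frames=[2,4,-]
Step 2: ref 5 -> FAULT, frames=[2,4,5]
Step 3: ref 3 -> FAULT, evict 2, frames=[3,4,5]
Step 4: ref 1 -> FAULT, evict 4, frames=[3,1,5]
At step 4: evicted page 4

Answer: 4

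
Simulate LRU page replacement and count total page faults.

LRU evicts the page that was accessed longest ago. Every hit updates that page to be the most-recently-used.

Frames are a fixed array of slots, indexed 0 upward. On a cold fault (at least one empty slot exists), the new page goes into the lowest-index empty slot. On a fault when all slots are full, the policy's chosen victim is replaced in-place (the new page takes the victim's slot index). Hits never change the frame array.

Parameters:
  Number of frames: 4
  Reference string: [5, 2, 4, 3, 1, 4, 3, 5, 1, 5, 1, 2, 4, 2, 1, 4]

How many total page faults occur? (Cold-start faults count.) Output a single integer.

Step 0: ref 5 → FAULT, frames=[5,-,-,-]
Step 1: ref 2 → FAULT, frames=[5,2,-,-]
Step 2: ref 4 → FAULT, frames=[5,2,4,-]
Step 3: ref 3 → FAULT, frames=[5,2,4,3]
Step 4: ref 1 → FAULT (evict 5), frames=[1,2,4,3]
Step 5: ref 4 → HIT, frames=[1,2,4,3]
Step 6: ref 3 → HIT, frames=[1,2,4,3]
Step 7: ref 5 → FAULT (evict 2), frames=[1,5,4,3]
Step 8: ref 1 → HIT, frames=[1,5,4,3]
Step 9: ref 5 → HIT, frames=[1,5,4,3]
Step 10: ref 1 → HIT, frames=[1,5,4,3]
Step 11: ref 2 → FAULT (evict 4), frames=[1,5,2,3]
Step 12: ref 4 → FAULT (evict 3), frames=[1,5,2,4]
Step 13: ref 2 → HIT, frames=[1,5,2,4]
Step 14: ref 1 → HIT, frames=[1,5,2,4]
Step 15: ref 4 → HIT, frames=[1,5,2,4]
Total faults: 8

Answer: 8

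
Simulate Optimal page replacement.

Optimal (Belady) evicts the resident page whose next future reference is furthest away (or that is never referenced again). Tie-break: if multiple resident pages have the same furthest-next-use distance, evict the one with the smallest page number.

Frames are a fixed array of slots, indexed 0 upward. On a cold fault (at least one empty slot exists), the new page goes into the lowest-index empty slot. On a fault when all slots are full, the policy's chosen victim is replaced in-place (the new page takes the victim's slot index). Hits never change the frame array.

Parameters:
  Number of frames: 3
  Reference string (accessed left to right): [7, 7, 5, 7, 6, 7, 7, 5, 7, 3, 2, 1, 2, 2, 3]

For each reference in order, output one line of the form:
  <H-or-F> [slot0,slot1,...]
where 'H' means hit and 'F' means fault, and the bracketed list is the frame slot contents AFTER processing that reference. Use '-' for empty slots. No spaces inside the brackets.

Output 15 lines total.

F [7,-,-]
H [7,-,-]
F [7,5,-]
H [7,5,-]
F [7,5,6]
H [7,5,6]
H [7,5,6]
H [7,5,6]
H [7,5,6]
F [7,3,6]
F [7,3,2]
F [1,3,2]
H [1,3,2]
H [1,3,2]
H [1,3,2]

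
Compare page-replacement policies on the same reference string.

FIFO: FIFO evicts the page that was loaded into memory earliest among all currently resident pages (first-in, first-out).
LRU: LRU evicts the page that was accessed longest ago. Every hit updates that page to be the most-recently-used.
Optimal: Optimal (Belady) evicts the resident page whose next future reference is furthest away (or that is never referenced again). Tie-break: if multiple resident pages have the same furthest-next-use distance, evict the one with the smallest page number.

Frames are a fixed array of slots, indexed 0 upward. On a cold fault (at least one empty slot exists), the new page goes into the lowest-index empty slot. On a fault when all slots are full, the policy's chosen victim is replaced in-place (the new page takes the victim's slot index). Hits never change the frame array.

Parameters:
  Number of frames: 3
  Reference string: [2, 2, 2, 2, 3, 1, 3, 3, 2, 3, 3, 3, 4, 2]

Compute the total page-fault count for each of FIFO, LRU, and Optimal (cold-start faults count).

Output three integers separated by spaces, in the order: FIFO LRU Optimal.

Answer: 5 4 4

Derivation:
--- FIFO ---
  step 0: ref 2 -> FAULT, frames=[2,-,-] (faults so far: 1)
  step 1: ref 2 -> HIT, frames=[2,-,-] (faults so far: 1)
  step 2: ref 2 -> HIT, frames=[2,-,-] (faults so far: 1)
  step 3: ref 2 -> HIT, frames=[2,-,-] (faults so far: 1)
  step 4: ref 3 -> FAULT, frames=[2,3,-] (faults so far: 2)
  step 5: ref 1 -> FAULT, frames=[2,3,1] (faults so far: 3)
  step 6: ref 3 -> HIT, frames=[2,3,1] (faults so far: 3)
  step 7: ref 3 -> HIT, frames=[2,3,1] (faults so far: 3)
  step 8: ref 2 -> HIT, frames=[2,3,1] (faults so far: 3)
  step 9: ref 3 -> HIT, frames=[2,3,1] (faults so far: 3)
  step 10: ref 3 -> HIT, frames=[2,3,1] (faults so far: 3)
  step 11: ref 3 -> HIT, frames=[2,3,1] (faults so far: 3)
  step 12: ref 4 -> FAULT, evict 2, frames=[4,3,1] (faults so far: 4)
  step 13: ref 2 -> FAULT, evict 3, frames=[4,2,1] (faults so far: 5)
  FIFO total faults: 5
--- LRU ---
  step 0: ref 2 -> FAULT, frames=[2,-,-] (faults so far: 1)
  step 1: ref 2 -> HIT, frames=[2,-,-] (faults so far: 1)
  step 2: ref 2 -> HIT, frames=[2,-,-] (faults so far: 1)
  step 3: ref 2 -> HIT, frames=[2,-,-] (faults so far: 1)
  step 4: ref 3 -> FAULT, frames=[2,3,-] (faults so far: 2)
  step 5: ref 1 -> FAULT, frames=[2,3,1] (faults so far: 3)
  step 6: ref 3 -> HIT, frames=[2,3,1] (faults so far: 3)
  step 7: ref 3 -> HIT, frames=[2,3,1] (faults so far: 3)
  step 8: ref 2 -> HIT, frames=[2,3,1] (faults so far: 3)
  step 9: ref 3 -> HIT, frames=[2,3,1] (faults so far: 3)
  step 10: ref 3 -> HIT, frames=[2,3,1] (faults so far: 3)
  step 11: ref 3 -> HIT, frames=[2,3,1] (faults so far: 3)
  step 12: ref 4 -> FAULT, evict 1, frames=[2,3,4] (faults so far: 4)
  step 13: ref 2 -> HIT, frames=[2,3,4] (faults so far: 4)
  LRU total faults: 4
--- Optimal ---
  step 0: ref 2 -> FAULT, frames=[2,-,-] (faults so far: 1)
  step 1: ref 2 -> HIT, frames=[2,-,-] (faults so far: 1)
  step 2: ref 2 -> HIT, frames=[2,-,-] (faults so far: 1)
  step 3: ref 2 -> HIT, frames=[2,-,-] (faults so far: 1)
  step 4: ref 3 -> FAULT, frames=[2,3,-] (faults so far: 2)
  step 5: ref 1 -> FAULT, frames=[2,3,1] (faults so far: 3)
  step 6: ref 3 -> HIT, frames=[2,3,1] (faults so far: 3)
  step 7: ref 3 -> HIT, frames=[2,3,1] (faults so far: 3)
  step 8: ref 2 -> HIT, frames=[2,3,1] (faults so far: 3)
  step 9: ref 3 -> HIT, frames=[2,3,1] (faults so far: 3)
  step 10: ref 3 -> HIT, frames=[2,3,1] (faults so far: 3)
  step 11: ref 3 -> HIT, frames=[2,3,1] (faults so far: 3)
  step 12: ref 4 -> FAULT, evict 1, frames=[2,3,4] (faults so far: 4)
  step 13: ref 2 -> HIT, frames=[2,3,4] (faults so far: 4)
  Optimal total faults: 4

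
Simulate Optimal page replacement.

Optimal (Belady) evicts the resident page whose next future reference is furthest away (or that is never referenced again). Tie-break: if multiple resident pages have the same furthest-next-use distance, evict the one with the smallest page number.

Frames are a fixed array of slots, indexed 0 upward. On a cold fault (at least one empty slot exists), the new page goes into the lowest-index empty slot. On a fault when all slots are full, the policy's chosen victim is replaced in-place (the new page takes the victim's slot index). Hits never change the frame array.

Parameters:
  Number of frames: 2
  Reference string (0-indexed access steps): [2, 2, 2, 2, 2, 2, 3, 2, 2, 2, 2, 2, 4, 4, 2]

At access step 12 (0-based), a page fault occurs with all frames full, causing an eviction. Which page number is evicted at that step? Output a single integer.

Step 0: ref 2 -> FAULT, frames=[2,-]
Step 1: ref 2 -> HIT, frames=[2,-]
Step 2: ref 2 -> HIT, frames=[2,-]
Step 3: ref 2 -> HIT, frames=[2,-]
Step 4: ref 2 -> HIT, frames=[2,-]
Step 5: ref 2 -> HIT, frames=[2,-]
Step 6: ref 3 -> FAULT, frames=[2,3]
Step 7: ref 2 -> HIT, frames=[2,3]
Step 8: ref 2 -> HIT, frames=[2,3]
Step 9: ref 2 -> HIT, frames=[2,3]
Step 10: ref 2 -> HIT, frames=[2,3]
Step 11: ref 2 -> HIT, frames=[2,3]
Step 12: ref 4 -> FAULT, evict 3, frames=[2,4]
At step 12: evicted page 3

Answer: 3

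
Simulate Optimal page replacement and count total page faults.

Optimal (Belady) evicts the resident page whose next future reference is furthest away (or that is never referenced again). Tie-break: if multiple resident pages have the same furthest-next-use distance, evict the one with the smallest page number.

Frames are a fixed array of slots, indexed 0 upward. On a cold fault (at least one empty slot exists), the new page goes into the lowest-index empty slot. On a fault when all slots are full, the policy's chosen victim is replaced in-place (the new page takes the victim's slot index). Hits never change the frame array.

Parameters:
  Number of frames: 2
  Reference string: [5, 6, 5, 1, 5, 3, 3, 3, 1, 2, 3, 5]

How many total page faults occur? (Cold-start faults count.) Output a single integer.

Answer: 6

Derivation:
Step 0: ref 5 → FAULT, frames=[5,-]
Step 1: ref 6 → FAULT, frames=[5,6]
Step 2: ref 5 → HIT, frames=[5,6]
Step 3: ref 1 → FAULT (evict 6), frames=[5,1]
Step 4: ref 5 → HIT, frames=[5,1]
Step 5: ref 3 → FAULT (evict 5), frames=[3,1]
Step 6: ref 3 → HIT, frames=[3,1]
Step 7: ref 3 → HIT, frames=[3,1]
Step 8: ref 1 → HIT, frames=[3,1]
Step 9: ref 2 → FAULT (evict 1), frames=[3,2]
Step 10: ref 3 → HIT, frames=[3,2]
Step 11: ref 5 → FAULT (evict 2), frames=[3,5]
Total faults: 6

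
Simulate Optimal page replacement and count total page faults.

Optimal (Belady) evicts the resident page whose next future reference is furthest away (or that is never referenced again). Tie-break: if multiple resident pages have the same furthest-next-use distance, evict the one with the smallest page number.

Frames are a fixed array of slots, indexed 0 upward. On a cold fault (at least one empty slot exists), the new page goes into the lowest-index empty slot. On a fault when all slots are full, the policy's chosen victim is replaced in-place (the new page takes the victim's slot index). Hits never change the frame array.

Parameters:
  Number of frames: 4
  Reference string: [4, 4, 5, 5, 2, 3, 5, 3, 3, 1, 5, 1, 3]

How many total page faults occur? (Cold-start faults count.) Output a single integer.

Answer: 5

Derivation:
Step 0: ref 4 → FAULT, frames=[4,-,-,-]
Step 1: ref 4 → HIT, frames=[4,-,-,-]
Step 2: ref 5 → FAULT, frames=[4,5,-,-]
Step 3: ref 5 → HIT, frames=[4,5,-,-]
Step 4: ref 2 → FAULT, frames=[4,5,2,-]
Step 5: ref 3 → FAULT, frames=[4,5,2,3]
Step 6: ref 5 → HIT, frames=[4,5,2,3]
Step 7: ref 3 → HIT, frames=[4,5,2,3]
Step 8: ref 3 → HIT, frames=[4,5,2,3]
Step 9: ref 1 → FAULT (evict 2), frames=[4,5,1,3]
Step 10: ref 5 → HIT, frames=[4,5,1,3]
Step 11: ref 1 → HIT, frames=[4,5,1,3]
Step 12: ref 3 → HIT, frames=[4,5,1,3]
Total faults: 5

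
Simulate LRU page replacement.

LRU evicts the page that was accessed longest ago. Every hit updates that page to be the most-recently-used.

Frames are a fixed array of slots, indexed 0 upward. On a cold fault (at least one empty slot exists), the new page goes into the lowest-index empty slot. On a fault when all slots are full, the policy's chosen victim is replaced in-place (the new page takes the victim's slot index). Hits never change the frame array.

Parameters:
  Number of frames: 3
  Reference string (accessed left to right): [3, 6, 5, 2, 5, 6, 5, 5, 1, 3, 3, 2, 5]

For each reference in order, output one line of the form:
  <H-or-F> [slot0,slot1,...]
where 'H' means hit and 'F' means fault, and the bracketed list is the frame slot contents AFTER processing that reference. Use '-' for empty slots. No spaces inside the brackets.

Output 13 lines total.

F [3,-,-]
F [3,6,-]
F [3,6,5]
F [2,6,5]
H [2,6,5]
H [2,6,5]
H [2,6,5]
H [2,6,5]
F [1,6,5]
F [1,3,5]
H [1,3,5]
F [1,3,2]
F [5,3,2]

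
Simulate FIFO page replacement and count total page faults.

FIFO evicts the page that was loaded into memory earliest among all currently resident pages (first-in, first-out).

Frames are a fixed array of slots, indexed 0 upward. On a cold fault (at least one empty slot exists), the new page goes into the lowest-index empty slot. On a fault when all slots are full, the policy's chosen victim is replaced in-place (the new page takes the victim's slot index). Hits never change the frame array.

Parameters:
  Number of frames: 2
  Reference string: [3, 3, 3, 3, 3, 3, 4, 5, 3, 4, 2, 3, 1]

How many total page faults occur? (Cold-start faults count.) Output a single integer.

Step 0: ref 3 → FAULT, frames=[3,-]
Step 1: ref 3 → HIT, frames=[3,-]
Step 2: ref 3 → HIT, frames=[3,-]
Step 3: ref 3 → HIT, frames=[3,-]
Step 4: ref 3 → HIT, frames=[3,-]
Step 5: ref 3 → HIT, frames=[3,-]
Step 6: ref 4 → FAULT, frames=[3,4]
Step 7: ref 5 → FAULT (evict 3), frames=[5,4]
Step 8: ref 3 → FAULT (evict 4), frames=[5,3]
Step 9: ref 4 → FAULT (evict 5), frames=[4,3]
Step 10: ref 2 → FAULT (evict 3), frames=[4,2]
Step 11: ref 3 → FAULT (evict 4), frames=[3,2]
Step 12: ref 1 → FAULT (evict 2), frames=[3,1]
Total faults: 8

Answer: 8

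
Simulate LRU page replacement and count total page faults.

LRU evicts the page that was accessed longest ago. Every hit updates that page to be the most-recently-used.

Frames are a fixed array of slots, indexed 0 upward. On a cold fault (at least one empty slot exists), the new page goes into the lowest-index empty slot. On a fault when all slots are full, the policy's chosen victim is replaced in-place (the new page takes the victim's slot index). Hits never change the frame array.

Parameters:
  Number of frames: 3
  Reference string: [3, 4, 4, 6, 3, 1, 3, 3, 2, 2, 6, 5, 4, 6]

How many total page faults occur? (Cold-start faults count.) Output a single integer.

Step 0: ref 3 → FAULT, frames=[3,-,-]
Step 1: ref 4 → FAULT, frames=[3,4,-]
Step 2: ref 4 → HIT, frames=[3,4,-]
Step 3: ref 6 → FAULT, frames=[3,4,6]
Step 4: ref 3 → HIT, frames=[3,4,6]
Step 5: ref 1 → FAULT (evict 4), frames=[3,1,6]
Step 6: ref 3 → HIT, frames=[3,1,6]
Step 7: ref 3 → HIT, frames=[3,1,6]
Step 8: ref 2 → FAULT (evict 6), frames=[3,1,2]
Step 9: ref 2 → HIT, frames=[3,1,2]
Step 10: ref 6 → FAULT (evict 1), frames=[3,6,2]
Step 11: ref 5 → FAULT (evict 3), frames=[5,6,2]
Step 12: ref 4 → FAULT (evict 2), frames=[5,6,4]
Step 13: ref 6 → HIT, frames=[5,6,4]
Total faults: 8

Answer: 8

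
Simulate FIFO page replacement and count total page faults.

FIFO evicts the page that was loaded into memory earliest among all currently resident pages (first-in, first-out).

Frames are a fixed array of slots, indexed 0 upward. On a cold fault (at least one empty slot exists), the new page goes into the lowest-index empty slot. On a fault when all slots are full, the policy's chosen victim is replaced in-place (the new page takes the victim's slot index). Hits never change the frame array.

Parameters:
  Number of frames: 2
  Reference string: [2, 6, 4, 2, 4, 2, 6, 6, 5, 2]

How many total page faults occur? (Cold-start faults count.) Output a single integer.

Step 0: ref 2 → FAULT, frames=[2,-]
Step 1: ref 6 → FAULT, frames=[2,6]
Step 2: ref 4 → FAULT (evict 2), frames=[4,6]
Step 3: ref 2 → FAULT (evict 6), frames=[4,2]
Step 4: ref 4 → HIT, frames=[4,2]
Step 5: ref 2 → HIT, frames=[4,2]
Step 6: ref 6 → FAULT (evict 4), frames=[6,2]
Step 7: ref 6 → HIT, frames=[6,2]
Step 8: ref 5 → FAULT (evict 2), frames=[6,5]
Step 9: ref 2 → FAULT (evict 6), frames=[2,5]
Total faults: 7

Answer: 7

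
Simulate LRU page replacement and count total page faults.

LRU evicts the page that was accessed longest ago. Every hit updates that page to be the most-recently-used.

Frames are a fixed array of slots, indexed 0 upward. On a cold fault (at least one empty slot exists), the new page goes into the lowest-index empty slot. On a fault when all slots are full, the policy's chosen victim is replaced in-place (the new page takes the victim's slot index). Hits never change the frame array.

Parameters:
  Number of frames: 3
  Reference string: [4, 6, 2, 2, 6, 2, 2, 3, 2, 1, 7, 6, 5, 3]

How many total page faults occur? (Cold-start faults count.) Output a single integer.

Step 0: ref 4 → FAULT, frames=[4,-,-]
Step 1: ref 6 → FAULT, frames=[4,6,-]
Step 2: ref 2 → FAULT, frames=[4,6,2]
Step 3: ref 2 → HIT, frames=[4,6,2]
Step 4: ref 6 → HIT, frames=[4,6,2]
Step 5: ref 2 → HIT, frames=[4,6,2]
Step 6: ref 2 → HIT, frames=[4,6,2]
Step 7: ref 3 → FAULT (evict 4), frames=[3,6,2]
Step 8: ref 2 → HIT, frames=[3,6,2]
Step 9: ref 1 → FAULT (evict 6), frames=[3,1,2]
Step 10: ref 7 → FAULT (evict 3), frames=[7,1,2]
Step 11: ref 6 → FAULT (evict 2), frames=[7,1,6]
Step 12: ref 5 → FAULT (evict 1), frames=[7,5,6]
Step 13: ref 3 → FAULT (evict 7), frames=[3,5,6]
Total faults: 9

Answer: 9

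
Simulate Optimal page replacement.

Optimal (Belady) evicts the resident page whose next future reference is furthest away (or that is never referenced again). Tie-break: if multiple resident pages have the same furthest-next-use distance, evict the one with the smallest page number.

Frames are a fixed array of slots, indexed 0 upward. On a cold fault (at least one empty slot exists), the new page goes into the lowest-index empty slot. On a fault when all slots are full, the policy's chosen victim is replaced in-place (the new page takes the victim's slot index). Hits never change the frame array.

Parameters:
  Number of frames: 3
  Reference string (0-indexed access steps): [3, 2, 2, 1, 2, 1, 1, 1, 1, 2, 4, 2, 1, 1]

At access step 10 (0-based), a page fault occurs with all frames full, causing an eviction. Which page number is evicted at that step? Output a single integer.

Step 0: ref 3 -> FAULT, frames=[3,-,-]
Step 1: ref 2 -> FAULT, frames=[3,2,-]
Step 2: ref 2 -> HIT, frames=[3,2,-]
Step 3: ref 1 -> FAULT, frames=[3,2,1]
Step 4: ref 2 -> HIT, frames=[3,2,1]
Step 5: ref 1 -> HIT, frames=[3,2,1]
Step 6: ref 1 -> HIT, frames=[3,2,1]
Step 7: ref 1 -> HIT, frames=[3,2,1]
Step 8: ref 1 -> HIT, frames=[3,2,1]
Step 9: ref 2 -> HIT, frames=[3,2,1]
Step 10: ref 4 -> FAULT, evict 3, frames=[4,2,1]
At step 10: evicted page 3

Answer: 3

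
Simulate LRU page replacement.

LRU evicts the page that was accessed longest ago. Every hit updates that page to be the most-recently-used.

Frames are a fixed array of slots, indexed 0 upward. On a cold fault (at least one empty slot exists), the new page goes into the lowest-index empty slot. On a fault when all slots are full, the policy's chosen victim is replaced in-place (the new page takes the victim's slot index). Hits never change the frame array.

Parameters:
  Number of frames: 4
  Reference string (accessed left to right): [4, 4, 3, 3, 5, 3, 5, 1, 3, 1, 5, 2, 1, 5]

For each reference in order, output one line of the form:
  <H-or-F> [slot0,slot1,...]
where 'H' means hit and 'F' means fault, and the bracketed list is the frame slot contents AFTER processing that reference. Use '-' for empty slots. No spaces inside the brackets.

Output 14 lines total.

F [4,-,-,-]
H [4,-,-,-]
F [4,3,-,-]
H [4,3,-,-]
F [4,3,5,-]
H [4,3,5,-]
H [4,3,5,-]
F [4,3,5,1]
H [4,3,5,1]
H [4,3,5,1]
H [4,3,5,1]
F [2,3,5,1]
H [2,3,5,1]
H [2,3,5,1]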